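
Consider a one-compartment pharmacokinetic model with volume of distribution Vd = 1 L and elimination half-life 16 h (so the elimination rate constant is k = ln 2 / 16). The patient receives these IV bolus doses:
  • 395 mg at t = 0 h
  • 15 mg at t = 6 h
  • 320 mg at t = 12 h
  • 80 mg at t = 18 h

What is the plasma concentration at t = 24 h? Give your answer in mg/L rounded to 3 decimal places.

398.493 mg/L

k = ln 2 / 16 = 0.04332 per h
Dose 1 (395 mg at t=0 h): 395·exp(−0.04332·24) = 139.654 mg/L
Dose 2 (15 mg at t=6 h): 15·exp(−0.04332·18) = 6.878 mg/L
Dose 3 (320 mg at t=12 h): 320·exp(−0.04332·12) = 190.273 mg/L
Dose 4 (80 mg at t=18 h): 80·exp(−0.04332·6) = 61.688 mg/L
C(24) = 139.654 + 6.878 + 190.273 + 61.688 = 398.493 mg/L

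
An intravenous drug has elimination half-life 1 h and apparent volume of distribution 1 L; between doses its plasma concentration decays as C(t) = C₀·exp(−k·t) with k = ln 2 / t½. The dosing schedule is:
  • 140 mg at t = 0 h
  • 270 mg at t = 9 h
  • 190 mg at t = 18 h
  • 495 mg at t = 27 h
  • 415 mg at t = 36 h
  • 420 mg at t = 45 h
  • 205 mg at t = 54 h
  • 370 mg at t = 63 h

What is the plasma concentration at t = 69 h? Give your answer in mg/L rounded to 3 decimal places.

k = ln 2 / 1 = 0.69315 per h
Dose 1 (140 mg at t=0 h): 140·exp(−0.69315·69) = 0.000 mg/L
Dose 2 (270 mg at t=9 h): 270·exp(−0.69315·60) = 0.000 mg/L
Dose 3 (190 mg at t=18 h): 190·exp(−0.69315·51) = 0.000 mg/L
Dose 4 (495 mg at t=27 h): 495·exp(−0.69315·42) = 0.000 mg/L
Dose 5 (415 mg at t=36 h): 415·exp(−0.69315·33) = 0.000 mg/L
Dose 6 (420 mg at t=45 h): 420·exp(−0.69315·24) = 0.000 mg/L
Dose 7 (205 mg at t=54 h): 205·exp(−0.69315·15) = 0.006 mg/L
Dose 8 (370 mg at t=63 h): 370·exp(−0.69315·6) = 5.781 mg/L
C(69) = 0.000 + 0.000 + 0.000 + 0.000 + 0.000 + 0.000 + 0.006 + 5.781 = 5.788 mg/L

5.788 mg/L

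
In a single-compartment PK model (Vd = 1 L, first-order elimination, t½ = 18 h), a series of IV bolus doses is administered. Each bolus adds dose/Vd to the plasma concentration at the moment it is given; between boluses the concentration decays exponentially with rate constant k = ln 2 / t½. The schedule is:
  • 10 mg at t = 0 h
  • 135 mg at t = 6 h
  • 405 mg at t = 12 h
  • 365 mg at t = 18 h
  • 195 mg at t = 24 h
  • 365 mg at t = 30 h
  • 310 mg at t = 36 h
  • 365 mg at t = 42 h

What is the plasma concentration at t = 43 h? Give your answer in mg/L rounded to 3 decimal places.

1199.541 mg/L

k = ln 2 / 18 = 0.03851 per h
Dose 1 (10 mg at t=0 h): 10·exp(−0.03851·43) = 1.909 mg/L
Dose 2 (135 mg at t=6 h): 135·exp(−0.03851·37) = 32.475 mg/L
Dose 3 (405 mg at t=12 h): 405·exp(−0.03851·31) = 122.748 mg/L
Dose 4 (365 mg at t=18 h): 365·exp(−0.03851·25) = 139.378 mg/L
Dose 5 (195 mg at t=24 h): 195·exp(−0.03851·19) = 93.817 mg/L
Dose 6 (365 mg at t=30 h): 365·exp(−0.03851·13) = 221.250 mg/L
Dose 7 (310 mg at t=36 h): 310·exp(−0.03851·7) = 236.752 mg/L
Dose 8 (365 mg at t=42 h): 365·exp(−0.03851·1) = 351.212 mg/L
C(43) = 1.909 + 32.475 + 122.748 + 139.378 + 93.817 + 221.250 + 236.752 + 351.212 = 1199.541 mg/L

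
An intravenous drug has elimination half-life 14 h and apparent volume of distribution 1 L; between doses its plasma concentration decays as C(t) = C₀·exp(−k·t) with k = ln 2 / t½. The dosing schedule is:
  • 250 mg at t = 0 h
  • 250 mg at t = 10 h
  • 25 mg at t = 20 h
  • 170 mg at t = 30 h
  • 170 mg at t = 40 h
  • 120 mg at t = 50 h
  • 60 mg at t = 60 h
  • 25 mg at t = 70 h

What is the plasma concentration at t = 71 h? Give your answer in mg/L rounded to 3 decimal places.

k = ln 2 / 14 = 0.04951 per h
Dose 1 (250 mg at t=0 h): 250·exp(−0.04951·71) = 7.435 mg/L
Dose 2 (250 mg at t=10 h): 250·exp(−0.04951·61) = 12.199 mg/L
Dose 3 (25 mg at t=20 h): 25·exp(−0.04951·51) = 2.001 mg/L
Dose 4 (170 mg at t=30 h): 170·exp(−0.04951·41) = 22.329 mg/L
Dose 5 (170 mg at t=40 h): 170·exp(−0.04951·31) = 36.634 mg/L
Dose 6 (120 mg at t=50 h): 120·exp(−0.04951·21) = 42.426 mg/L
Dose 7 (60 mg at t=60 h): 60·exp(−0.04951·11) = 34.804 mg/L
Dose 8 (25 mg at t=70 h): 25·exp(−0.04951·1) = 23.792 mg/L
C(71) = 7.435 + 12.199 + 2.001 + 22.329 + 36.634 + 42.426 + 34.804 + 23.792 = 181.620 mg/L

181.620 mg/L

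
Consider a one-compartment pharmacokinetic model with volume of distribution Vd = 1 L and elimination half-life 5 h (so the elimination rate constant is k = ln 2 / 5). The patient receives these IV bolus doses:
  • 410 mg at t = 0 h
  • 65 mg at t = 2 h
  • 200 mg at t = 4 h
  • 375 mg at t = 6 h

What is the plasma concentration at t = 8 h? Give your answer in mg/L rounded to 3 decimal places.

562.609 mg/L

k = ln 2 / 5 = 0.13863 per h
Dose 1 (410 mg at t=0 h): 410·exp(−0.13863·8) = 135.250 mg/L
Dose 2 (65 mg at t=2 h): 65·exp(−0.13863·6) = 28.293 mg/L
Dose 3 (200 mg at t=4 h): 200·exp(−0.13863·4) = 114.870 mg/L
Dose 4 (375 mg at t=6 h): 375·exp(−0.13863·2) = 284.197 mg/L
C(8) = 135.250 + 28.293 + 114.870 + 284.197 = 562.609 mg/L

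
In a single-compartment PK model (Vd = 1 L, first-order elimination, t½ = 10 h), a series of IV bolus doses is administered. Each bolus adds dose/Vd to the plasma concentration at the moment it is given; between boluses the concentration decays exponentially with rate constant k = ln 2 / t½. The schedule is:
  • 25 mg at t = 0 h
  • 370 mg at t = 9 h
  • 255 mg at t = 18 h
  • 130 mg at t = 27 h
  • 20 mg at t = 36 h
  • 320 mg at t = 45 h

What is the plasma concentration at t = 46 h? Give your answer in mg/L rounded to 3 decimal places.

409.519 mg/L

k = ln 2 / 10 = 0.06931 per h
Dose 1 (25 mg at t=0 h): 25·exp(−0.06931·46) = 1.031 mg/L
Dose 2 (370 mg at t=9 h): 370·exp(−0.06931·37) = 28.470 mg/L
Dose 3 (255 mg at t=18 h): 255·exp(−0.06931·28) = 36.615 mg/L
Dose 4 (130 mg at t=27 h): 130·exp(−0.06931·19) = 34.833 mg/L
Dose 5 (20 mg at t=36 h): 20·exp(−0.06931·10) = 10.000 mg/L
Dose 6 (320 mg at t=45 h): 320·exp(−0.06931·1) = 298.571 mg/L
C(46) = 1.031 + 28.470 + 36.615 + 34.833 + 10.000 + 298.571 = 409.519 mg/L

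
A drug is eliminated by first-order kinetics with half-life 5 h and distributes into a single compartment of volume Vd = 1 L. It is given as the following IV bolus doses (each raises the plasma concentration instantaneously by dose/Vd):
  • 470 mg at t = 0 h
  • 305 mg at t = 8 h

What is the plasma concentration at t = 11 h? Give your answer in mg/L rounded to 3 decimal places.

k = ln 2 / 5 = 0.13863 per h
Dose 1 (470 mg at t=0 h): 470·exp(−0.13863·11) = 102.290 mg/L
Dose 2 (305 mg at t=8 h): 305·exp(−0.13863·3) = 201.225 mg/L
C(11) = 102.290 + 201.225 = 303.515 mg/L

303.515 mg/L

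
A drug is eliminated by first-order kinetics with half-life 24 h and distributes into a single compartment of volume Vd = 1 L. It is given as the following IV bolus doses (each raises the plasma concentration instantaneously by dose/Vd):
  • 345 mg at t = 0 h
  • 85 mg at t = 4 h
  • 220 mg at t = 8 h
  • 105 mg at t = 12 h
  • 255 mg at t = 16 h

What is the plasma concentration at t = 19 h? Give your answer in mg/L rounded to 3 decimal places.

k = ln 2 / 24 = 0.02888 per h
Dose 1 (345 mg at t=0 h): 345·exp(−0.02888·19) = 199.298 mg/L
Dose 2 (85 mg at t=4 h): 85·exp(−0.02888·15) = 55.116 mg/L
Dose 3 (220 mg at t=8 h): 220·exp(−0.02888·11) = 160.122 mg/L
Dose 4 (105 mg at t=12 h): 105·exp(−0.02888·7) = 85.781 mg/L
Dose 5 (255 mg at t=16 h): 255·exp(−0.02888·3) = 233.836 mg/L
C(19) = 199.298 + 55.116 + 160.122 + 85.781 + 233.836 = 734.152 mg/L

734.152 mg/L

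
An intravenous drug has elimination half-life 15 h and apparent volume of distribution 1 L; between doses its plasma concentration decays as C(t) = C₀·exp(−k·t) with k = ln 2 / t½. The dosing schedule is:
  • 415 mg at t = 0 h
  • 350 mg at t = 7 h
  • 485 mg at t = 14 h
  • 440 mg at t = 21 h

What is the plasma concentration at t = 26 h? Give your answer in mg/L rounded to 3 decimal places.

k = ln 2 / 15 = 0.04621 per h
Dose 1 (415 mg at t=0 h): 415·exp(−0.04621·26) = 124.814 mg/L
Dose 2 (350 mg at t=7 h): 350·exp(−0.04621·19) = 145.467 mg/L
Dose 3 (485 mg at t=14 h): 485·exp(−0.04621·12) = 278.559 mg/L
Dose 4 (440 mg at t=21 h): 440·exp(−0.04621·5) = 349.228 mg/L
C(26) = 124.814 + 145.467 + 278.559 + 349.228 = 898.068 mg/L

898.068 mg/L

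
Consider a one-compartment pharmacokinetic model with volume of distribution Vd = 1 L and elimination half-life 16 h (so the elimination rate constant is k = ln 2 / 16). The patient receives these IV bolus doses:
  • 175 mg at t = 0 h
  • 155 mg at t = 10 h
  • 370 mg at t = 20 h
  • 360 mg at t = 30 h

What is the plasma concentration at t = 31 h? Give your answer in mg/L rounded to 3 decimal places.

682.574 mg/L

k = ln 2 / 16 = 0.04332 per h
Dose 1 (175 mg at t=0 h): 175·exp(−0.04332·31) = 45.687 mg/L
Dose 2 (155 mg at t=10 h): 155·exp(−0.04332·21) = 62.407 mg/L
Dose 3 (370 mg at t=20 h): 370·exp(−0.04332·11) = 229.744 mg/L
Dose 4 (360 mg at t=30 h): 360·exp(−0.04332·1) = 344.737 mg/L
C(31) = 45.687 + 62.407 + 229.744 + 344.737 = 682.574 mg/L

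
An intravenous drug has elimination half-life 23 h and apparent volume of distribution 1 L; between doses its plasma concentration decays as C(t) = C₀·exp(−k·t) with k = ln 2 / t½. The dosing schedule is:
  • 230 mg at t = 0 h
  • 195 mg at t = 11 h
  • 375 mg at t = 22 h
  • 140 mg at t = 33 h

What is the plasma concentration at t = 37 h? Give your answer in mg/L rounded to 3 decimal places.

527.209 mg/L

k = ln 2 / 23 = 0.03014 per h
Dose 1 (230 mg at t=0 h): 230·exp(−0.03014·37) = 75.416 mg/L
Dose 2 (195 mg at t=11 h): 195·exp(−0.03014·26) = 89.072 mg/L
Dose 3 (375 mg at t=22 h): 375·exp(−0.03014·15) = 238.620 mg/L
Dose 4 (140 mg at t=33 h): 140·exp(−0.03014·4) = 124.101 mg/L
C(37) = 75.416 + 89.072 + 238.620 + 124.101 = 527.209 mg/L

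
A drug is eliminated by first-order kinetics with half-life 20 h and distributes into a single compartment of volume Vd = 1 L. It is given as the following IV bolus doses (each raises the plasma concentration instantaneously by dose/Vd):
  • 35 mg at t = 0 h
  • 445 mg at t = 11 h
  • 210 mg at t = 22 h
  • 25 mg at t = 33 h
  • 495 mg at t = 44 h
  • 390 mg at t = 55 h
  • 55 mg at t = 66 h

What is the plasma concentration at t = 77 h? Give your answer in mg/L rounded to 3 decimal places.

k = ln 2 / 20 = 0.03466 per h
Dose 1 (35 mg at t=0 h): 35·exp(−0.03466·77) = 2.427 mg/L
Dose 2 (445 mg at t=11 h): 445·exp(−0.03466·66) = 45.182 mg/L
Dose 3 (210 mg at t=22 h): 210·exp(−0.03466·55) = 31.217 mg/L
Dose 4 (25 mg at t=33 h): 25·exp(−0.03466·44) = 5.441 mg/L
Dose 5 (495 mg at t=44 h): 495·exp(−0.03466·33) = 157.727 mg/L
Dose 6 (390 mg at t=55 h): 390·exp(−0.03466·22) = 181.941 mg/L
Dose 7 (55 mg at t=66 h): 55·exp(−0.03466·11) = 37.566 mg/L
C(77) = 2.427 + 45.182 + 31.217 + 5.441 + 157.727 + 181.941 + 37.566 = 461.501 mg/L

461.501 mg/L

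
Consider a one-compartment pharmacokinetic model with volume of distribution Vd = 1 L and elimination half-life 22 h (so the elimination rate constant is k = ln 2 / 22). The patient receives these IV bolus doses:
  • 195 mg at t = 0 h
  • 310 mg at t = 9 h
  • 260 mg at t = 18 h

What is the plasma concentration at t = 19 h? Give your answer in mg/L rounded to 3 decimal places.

585.321 mg/L

k = ln 2 / 22 = 0.03151 per h
Dose 1 (195 mg at t=0 h): 195·exp(−0.03151·19) = 107.165 mg/L
Dose 2 (310 mg at t=9 h): 310·exp(−0.03151·10) = 226.219 mg/L
Dose 3 (260 mg at t=18 h): 260·exp(−0.03151·1) = 251.936 mg/L
C(19) = 107.165 + 226.219 + 251.936 = 585.321 mg/L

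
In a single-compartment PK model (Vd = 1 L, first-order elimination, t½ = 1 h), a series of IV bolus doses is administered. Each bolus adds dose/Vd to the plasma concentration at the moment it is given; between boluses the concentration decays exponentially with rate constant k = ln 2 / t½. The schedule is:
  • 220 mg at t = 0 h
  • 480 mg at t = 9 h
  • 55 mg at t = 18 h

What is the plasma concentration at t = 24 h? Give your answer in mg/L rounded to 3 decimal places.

0.874 mg/L

k = ln 2 / 1 = 0.69315 per h
Dose 1 (220 mg at t=0 h): 220·exp(−0.69315·24) = 0.000 mg/L
Dose 2 (480 mg at t=9 h): 480·exp(−0.69315·15) = 0.015 mg/L
Dose 3 (55 mg at t=18 h): 55·exp(−0.69315·6) = 0.859 mg/L
C(24) = 0.000 + 0.015 + 0.859 = 0.874 mg/L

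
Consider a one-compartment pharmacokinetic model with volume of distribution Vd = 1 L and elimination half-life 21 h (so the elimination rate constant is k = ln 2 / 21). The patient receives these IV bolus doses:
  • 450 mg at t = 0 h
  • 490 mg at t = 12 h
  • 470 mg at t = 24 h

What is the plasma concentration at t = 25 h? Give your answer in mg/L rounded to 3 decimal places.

k = ln 2 / 21 = 0.03301 per h
Dose 1 (450 mg at t=0 h): 450·exp(−0.03301·25) = 197.171 mg/L
Dose 2 (490 mg at t=12 h): 490·exp(−0.03301·13) = 319.039 mg/L
Dose 3 (470 mg at t=24 h): 470·exp(−0.03301·1) = 454.740 mg/L
C(25) = 197.171 + 319.039 + 454.740 = 970.950 mg/L

970.950 mg/L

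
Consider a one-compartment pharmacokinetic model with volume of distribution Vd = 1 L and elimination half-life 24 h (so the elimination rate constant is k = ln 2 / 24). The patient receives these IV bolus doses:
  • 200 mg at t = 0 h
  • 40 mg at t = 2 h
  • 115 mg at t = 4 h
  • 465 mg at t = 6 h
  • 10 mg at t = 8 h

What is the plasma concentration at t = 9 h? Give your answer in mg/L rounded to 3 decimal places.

k = ln 2 / 24 = 0.02888 per h
Dose 1 (200 mg at t=0 h): 200·exp(−0.02888·9) = 154.221 mg/L
Dose 2 (40 mg at t=2 h): 40·exp(−0.02888·7) = 32.678 mg/L
Dose 3 (115 mg at t=4 h): 115·exp(−0.02888·5) = 99.537 mg/L
Dose 4 (465 mg at t=6 h): 465·exp(−0.02888·3) = 426.407 mg/L
Dose 5 (10 mg at t=8 h): 10·exp(−0.02888·1) = 9.715 mg/L
C(9) = 154.221 + 32.678 + 99.537 + 426.407 + 9.715 = 722.558 mg/L

722.558 mg/L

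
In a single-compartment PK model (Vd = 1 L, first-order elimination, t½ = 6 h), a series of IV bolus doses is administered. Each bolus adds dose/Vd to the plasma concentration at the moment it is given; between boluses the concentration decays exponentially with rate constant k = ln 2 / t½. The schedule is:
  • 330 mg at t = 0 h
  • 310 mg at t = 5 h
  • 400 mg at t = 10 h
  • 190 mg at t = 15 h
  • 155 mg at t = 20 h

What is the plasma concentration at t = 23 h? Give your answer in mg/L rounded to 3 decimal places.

335.994 mg/L

k = ln 2 / 6 = 0.11552 per h
Dose 1 (330 mg at t=0 h): 330·exp(−0.11552·23) = 23.151 mg/L
Dose 2 (310 mg at t=5 h): 310·exp(−0.11552·18) = 38.750 mg/L
Dose 3 (400 mg at t=10 h): 400·exp(−0.11552·13) = 89.090 mg/L
Dose 4 (190 mg at t=15 h): 190·exp(−0.11552·8) = 75.402 mg/L
Dose 5 (155 mg at t=20 h): 155·exp(−0.11552·3) = 109.602 mg/L
C(23) = 23.151 + 38.750 + 89.090 + 75.402 + 109.602 = 335.994 mg/L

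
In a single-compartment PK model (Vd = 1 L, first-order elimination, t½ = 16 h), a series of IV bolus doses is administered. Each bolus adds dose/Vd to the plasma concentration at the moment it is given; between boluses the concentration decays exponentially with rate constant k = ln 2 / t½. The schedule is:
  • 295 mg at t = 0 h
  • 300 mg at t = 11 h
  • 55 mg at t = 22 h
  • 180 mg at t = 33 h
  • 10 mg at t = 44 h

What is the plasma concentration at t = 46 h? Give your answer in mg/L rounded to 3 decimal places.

237.178 mg/L

k = ln 2 / 16 = 0.04332 per h
Dose 1 (295 mg at t=0 h): 295·exp(−0.04332·46) = 40.212 mg/L
Dose 2 (300 mg at t=11 h): 300·exp(−0.04332·35) = 65.859 mg/L
Dose 3 (55 mg at t=22 h): 55·exp(−0.04332·24) = 19.445 mg/L
Dose 4 (180 mg at t=33 h): 180·exp(−0.04332·13) = 102.491 mg/L
Dose 5 (10 mg at t=44 h): 10·exp(−0.04332·2) = 9.170 mg/L
C(46) = 40.212 + 65.859 + 19.445 + 102.491 + 9.170 = 237.178 mg/L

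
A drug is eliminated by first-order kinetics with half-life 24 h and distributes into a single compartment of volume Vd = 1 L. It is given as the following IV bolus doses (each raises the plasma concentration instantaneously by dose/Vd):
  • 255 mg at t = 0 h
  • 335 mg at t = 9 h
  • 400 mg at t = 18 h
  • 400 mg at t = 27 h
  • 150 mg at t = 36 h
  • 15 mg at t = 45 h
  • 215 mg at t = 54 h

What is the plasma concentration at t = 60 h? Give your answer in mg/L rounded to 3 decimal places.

k = ln 2 / 24 = 0.02888 per h
Dose 1 (255 mg at t=0 h): 255·exp(−0.02888·60) = 45.078 mg/L
Dose 2 (335 mg at t=9 h): 335·exp(−0.02888·51) = 76.799 mg/L
Dose 3 (400 mg at t=18 h): 400·exp(−0.02888·42) = 118.921 mg/L
Dose 4 (400 mg at t=27 h): 400·exp(−0.02888·33) = 154.221 mg/L
Dose 5 (150 mg at t=36 h): 150·exp(−0.02888·24) = 75.000 mg/L
Dose 6 (15 mg at t=45 h): 15·exp(−0.02888·15) = 9.726 mg/L
Dose 7 (215 mg at t=54 h): 215·exp(−0.02888·6) = 180.793 mg/L
C(60) = 45.078 + 76.799 + 118.921 + 154.221 + 75.000 + 9.726 + 180.793 = 660.538 mg/L

660.538 mg/L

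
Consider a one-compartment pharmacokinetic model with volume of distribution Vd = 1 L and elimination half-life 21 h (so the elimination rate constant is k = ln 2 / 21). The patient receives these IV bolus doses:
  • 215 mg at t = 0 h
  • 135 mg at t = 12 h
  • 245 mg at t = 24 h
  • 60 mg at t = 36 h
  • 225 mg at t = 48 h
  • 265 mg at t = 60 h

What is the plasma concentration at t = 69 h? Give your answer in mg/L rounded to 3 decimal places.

k = ln 2 / 21 = 0.03301 per h
Dose 1 (215 mg at t=0 h): 215·exp(−0.03301·69) = 22.047 mg/L
Dose 2 (135 mg at t=12 h): 135·exp(−0.03301·57) = 20.571 mg/L
Dose 3 (245 mg at t=24 h): 245·exp(−0.03301·45) = 55.476 mg/L
Dose 4 (60 mg at t=36 h): 60·exp(−0.03301·33) = 20.189 mg/L
Dose 5 (225 mg at t=48 h): 225·exp(−0.03301·21) = 112.500 mg/L
Dose 6 (265 mg at t=60 h): 265·exp(−0.03301·9) = 196.894 mg/L
C(69) = 22.047 + 20.571 + 55.476 + 20.189 + 112.500 + 196.894 = 427.676 mg/L

427.676 mg/L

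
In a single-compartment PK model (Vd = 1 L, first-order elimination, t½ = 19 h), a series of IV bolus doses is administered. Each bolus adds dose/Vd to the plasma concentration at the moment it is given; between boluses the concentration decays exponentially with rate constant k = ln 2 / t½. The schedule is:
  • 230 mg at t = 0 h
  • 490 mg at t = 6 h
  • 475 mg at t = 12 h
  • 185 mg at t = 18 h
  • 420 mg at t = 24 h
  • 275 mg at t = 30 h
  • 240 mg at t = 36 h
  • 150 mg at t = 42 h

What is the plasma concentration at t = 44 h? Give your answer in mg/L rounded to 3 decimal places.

1074.344 mg/L

k = ln 2 / 19 = 0.03648 per h
Dose 1 (230 mg at t=0 h): 230·exp(−0.03648·44) = 46.196 mg/L
Dose 2 (490 mg at t=6 h): 490·exp(−0.03648·38) = 122.500 mg/L
Dose 3 (475 mg at t=12 h): 475·exp(−0.03648·32) = 147.807 mg/L
Dose 4 (185 mg at t=18 h): 185·exp(−0.03648·26) = 71.653 mg/L
Dose 5 (420 mg at t=24 h): 420·exp(−0.03648·20) = 202.477 mg/L
Dose 6 (275 mg at t=30 h): 275·exp(−0.03648·14) = 165.014 mg/L
Dose 7 (240 mg at t=36 h): 240·exp(−0.03648·8) = 179.251 mg/L
Dose 8 (150 mg at t=42 h): 150·exp(−0.03648·2) = 139.445 mg/L
C(44) = 46.196 + 122.500 + 147.807 + 71.653 + 202.477 + 165.014 + 179.251 + 139.445 = 1074.344 mg/L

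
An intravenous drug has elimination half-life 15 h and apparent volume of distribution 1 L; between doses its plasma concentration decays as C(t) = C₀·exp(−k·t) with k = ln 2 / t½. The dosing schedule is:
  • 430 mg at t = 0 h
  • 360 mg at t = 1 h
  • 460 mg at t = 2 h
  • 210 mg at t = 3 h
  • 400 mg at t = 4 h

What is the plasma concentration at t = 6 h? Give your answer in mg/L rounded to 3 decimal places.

1541.485 mg/L

k = ln 2 / 15 = 0.04621 per h
Dose 1 (430 mg at t=0 h): 430·exp(−0.04621·6) = 325.879 mg/L
Dose 2 (360 mg at t=1 h): 360·exp(−0.04621·5) = 285.732 mg/L
Dose 3 (460 mg at t=2 h): 460·exp(−0.04621·4) = 382.369 mg/L
Dose 4 (210 mg at t=3 h): 210·exp(−0.04621·3) = 182.816 mg/L
Dose 5 (400 mg at t=4 h): 400·exp(−0.04621·2) = 364.689 mg/L
C(6) = 325.879 + 285.732 + 382.369 + 182.816 + 364.689 = 1541.485 mg/L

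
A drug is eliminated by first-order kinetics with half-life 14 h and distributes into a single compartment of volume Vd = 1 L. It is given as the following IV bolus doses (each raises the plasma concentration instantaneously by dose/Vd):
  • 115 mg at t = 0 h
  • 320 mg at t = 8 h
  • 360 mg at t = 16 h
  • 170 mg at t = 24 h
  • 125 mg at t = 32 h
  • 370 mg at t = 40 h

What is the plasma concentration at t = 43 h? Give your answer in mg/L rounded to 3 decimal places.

k = ln 2 / 14 = 0.04951 per h
Dose 1 (115 mg at t=0 h): 115·exp(−0.04951·43) = 13.681 mg/L
Dose 2 (320 mg at t=8 h): 320·exp(−0.04951·35) = 56.569 mg/L
Dose 3 (360 mg at t=16 h): 360·exp(−0.04951·27) = 94.568 mg/L
Dose 4 (170 mg at t=24 h): 170·exp(−0.04951·19) = 66.360 mg/L
Dose 5 (125 mg at t=32 h): 125·exp(−0.04951·11) = 72.508 mg/L
Dose 6 (370 mg at t=40 h): 370·exp(−0.04951·3) = 318.930 mg/L
C(43) = 13.681 + 56.569 + 94.568 + 66.360 + 72.508 + 318.930 = 622.616 mg/L

622.616 mg/L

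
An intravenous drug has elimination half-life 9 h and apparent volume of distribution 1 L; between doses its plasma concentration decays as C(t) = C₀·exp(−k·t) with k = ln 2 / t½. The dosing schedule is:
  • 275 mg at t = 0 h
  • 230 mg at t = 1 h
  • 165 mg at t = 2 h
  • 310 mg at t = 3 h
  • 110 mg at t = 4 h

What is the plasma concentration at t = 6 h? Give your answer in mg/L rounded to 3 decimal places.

k = ln 2 / 9 = 0.07702 per h
Dose 1 (275 mg at t=0 h): 275·exp(−0.07702·6) = 173.239 mg/L
Dose 2 (230 mg at t=1 h): 230·exp(−0.07702·5) = 156.491 mg/L
Dose 3 (165 mg at t=2 h): 165·exp(−0.07702·4) = 121.253 mg/L
Dose 4 (310 mg at t=3 h): 310·exp(−0.07702·3) = 246.047 mg/L
Dose 5 (110 mg at t=4 h): 110·exp(−0.07702·2) = 94.297 mg/L
C(6) = 173.239 + 156.491 + 121.253 + 246.047 + 94.297 = 791.327 mg/L

791.327 mg/L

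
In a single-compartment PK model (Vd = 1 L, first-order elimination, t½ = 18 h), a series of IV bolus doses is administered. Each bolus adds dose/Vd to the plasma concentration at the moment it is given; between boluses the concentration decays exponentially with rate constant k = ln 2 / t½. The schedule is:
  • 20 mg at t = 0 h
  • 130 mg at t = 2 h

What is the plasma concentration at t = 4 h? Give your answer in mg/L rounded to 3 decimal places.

137.509 mg/L

k = ln 2 / 18 = 0.03851 per h
Dose 1 (20 mg at t=0 h): 20·exp(−0.03851·4) = 17.145 mg/L
Dose 2 (130 mg at t=2 h): 130·exp(−0.03851·2) = 120.364 mg/L
C(4) = 17.145 + 120.364 = 137.509 mg/L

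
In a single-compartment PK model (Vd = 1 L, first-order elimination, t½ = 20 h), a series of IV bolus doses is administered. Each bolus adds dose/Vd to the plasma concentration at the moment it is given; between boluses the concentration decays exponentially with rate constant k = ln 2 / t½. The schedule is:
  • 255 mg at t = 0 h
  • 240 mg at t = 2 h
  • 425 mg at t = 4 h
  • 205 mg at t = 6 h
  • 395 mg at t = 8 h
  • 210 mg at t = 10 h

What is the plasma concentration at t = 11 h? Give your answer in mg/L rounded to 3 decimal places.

1414.533 mg/L

k = ln 2 / 20 = 0.03466 per h
Dose 1 (255 mg at t=0 h): 255·exp(−0.03466·11) = 174.170 mg/L
Dose 2 (240 mg at t=2 h): 240·exp(−0.03466·9) = 175.690 mg/L
Dose 3 (425 mg at t=4 h): 425·exp(−0.03466·7) = 333.448 mg/L
Dose 4 (205 mg at t=6 h): 205·exp(−0.03466·5) = 172.384 mg/L
Dose 5 (395 mg at t=8 h): 395·exp(−0.03466·3) = 355.994 mg/L
Dose 6 (210 mg at t=10 h): 210·exp(−0.03466·1) = 202.847 mg/L
C(11) = 174.170 + 175.690 + 333.448 + 172.384 + 355.994 + 202.847 = 1414.533 mg/L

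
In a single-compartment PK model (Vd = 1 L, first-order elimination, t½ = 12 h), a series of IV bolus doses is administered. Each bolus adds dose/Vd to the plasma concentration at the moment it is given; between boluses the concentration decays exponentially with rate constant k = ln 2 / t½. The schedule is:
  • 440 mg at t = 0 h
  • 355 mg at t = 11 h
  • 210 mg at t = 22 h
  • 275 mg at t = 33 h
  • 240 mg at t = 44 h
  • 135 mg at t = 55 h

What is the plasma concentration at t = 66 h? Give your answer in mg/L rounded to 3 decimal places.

220.808 mg/L

k = ln 2 / 12 = 0.05776 per h
Dose 1 (440 mg at t=0 h): 440·exp(−0.05776·66) = 9.723 mg/L
Dose 2 (355 mg at t=11 h): 355·exp(−0.05776·55) = 14.808 mg/L
Dose 3 (210 mg at t=22 h): 210·exp(−0.05776·44) = 16.536 mg/L
Dose 4 (275 mg at t=33 h): 275·exp(−0.05776·33) = 40.879 mg/L
Dose 5 (240 mg at t=44 h): 240·exp(−0.05776·22) = 67.348 mg/L
Dose 6 (135 mg at t=55 h): 135·exp(−0.05776·11) = 71.514 mg/L
C(66) = 9.723 + 14.808 + 16.536 + 40.879 + 67.348 + 71.514 = 220.808 mg/L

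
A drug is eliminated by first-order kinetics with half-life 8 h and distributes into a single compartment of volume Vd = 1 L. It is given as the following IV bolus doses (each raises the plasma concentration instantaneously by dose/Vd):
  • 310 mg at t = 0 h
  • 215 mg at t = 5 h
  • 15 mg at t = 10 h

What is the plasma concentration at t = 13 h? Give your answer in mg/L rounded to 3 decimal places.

219.572 mg/L

k = ln 2 / 8 = 0.08664 per h
Dose 1 (310 mg at t=0 h): 310·exp(−0.08664·13) = 100.505 mg/L
Dose 2 (215 mg at t=5 h): 215·exp(−0.08664·8) = 107.500 mg/L
Dose 3 (15 mg at t=10 h): 15·exp(−0.08664·3) = 11.567 mg/L
C(13) = 100.505 + 107.500 + 11.567 = 219.572 mg/L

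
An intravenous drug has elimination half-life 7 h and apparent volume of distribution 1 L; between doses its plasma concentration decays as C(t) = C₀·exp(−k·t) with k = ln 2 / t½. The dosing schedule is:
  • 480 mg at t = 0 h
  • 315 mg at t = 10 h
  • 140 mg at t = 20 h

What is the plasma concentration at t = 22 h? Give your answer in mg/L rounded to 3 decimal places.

k = ln 2 / 7 = 0.09902 per h
Dose 1 (480 mg at t=0 h): 480·exp(−0.09902·22) = 54.343 mg/L
Dose 2 (315 mg at t=10 h): 315·exp(−0.09902·12) = 95.997 mg/L
Dose 3 (140 mg at t=20 h): 140·exp(−0.09902·2) = 114.847 mg/L
C(22) = 54.343 + 95.997 + 114.847 = 265.188 mg/L

265.188 mg/L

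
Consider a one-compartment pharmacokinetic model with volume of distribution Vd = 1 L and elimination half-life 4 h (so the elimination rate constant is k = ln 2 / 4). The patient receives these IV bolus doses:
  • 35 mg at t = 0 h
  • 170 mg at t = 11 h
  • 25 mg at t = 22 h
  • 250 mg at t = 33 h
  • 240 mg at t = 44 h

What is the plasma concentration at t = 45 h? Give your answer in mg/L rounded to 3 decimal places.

234.014 mg/L

k = ln 2 / 4 = 0.17329 per h
Dose 1 (35 mg at t=0 h): 35·exp(−0.17329·45) = 0.014 mg/L
Dose 2 (170 mg at t=11 h): 170·exp(−0.17329·34) = 0.470 mg/L
Dose 3 (25 mg at t=22 h): 25·exp(−0.17329·23) = 0.465 mg/L
Dose 4 (250 mg at t=33 h): 250·exp(−0.17329·12) = 31.250 mg/L
Dose 5 (240 mg at t=44 h): 240·exp(−0.17329·1) = 201.815 mg/L
C(45) = 0.014 + 0.470 + 0.465 + 31.250 + 201.815 = 234.014 mg/L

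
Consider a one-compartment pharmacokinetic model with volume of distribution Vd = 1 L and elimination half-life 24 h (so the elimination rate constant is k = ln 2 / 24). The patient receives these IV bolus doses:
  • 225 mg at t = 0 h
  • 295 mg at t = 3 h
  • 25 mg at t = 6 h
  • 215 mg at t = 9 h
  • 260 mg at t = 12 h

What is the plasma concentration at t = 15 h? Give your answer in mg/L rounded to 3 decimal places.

k = ln 2 / 24 = 0.02888 per h
Dose 1 (225 mg at t=0 h): 225·exp(−0.02888·15) = 145.894 mg/L
Dose 2 (295 mg at t=3 h): 295·exp(−0.02888·12) = 208.597 mg/L
Dose 3 (25 mg at t=6 h): 25·exp(−0.02888·9) = 19.278 mg/L
Dose 4 (215 mg at t=9 h): 215·exp(−0.02888·6) = 180.793 mg/L
Dose 5 (260 mg at t=12 h): 260·exp(−0.02888·3) = 238.421 mg/L
C(15) = 145.894 + 208.597 + 19.278 + 180.793 + 238.421 = 792.982 mg/L

792.982 mg/L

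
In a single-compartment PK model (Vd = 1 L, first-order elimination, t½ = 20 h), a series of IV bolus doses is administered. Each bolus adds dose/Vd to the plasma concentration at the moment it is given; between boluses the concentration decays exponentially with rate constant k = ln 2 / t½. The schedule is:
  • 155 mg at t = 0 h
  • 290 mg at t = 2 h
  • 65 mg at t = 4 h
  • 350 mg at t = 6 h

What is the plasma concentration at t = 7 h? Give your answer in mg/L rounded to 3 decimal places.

k = ln 2 / 20 = 0.03466 per h
Dose 1 (155 mg at t=0 h): 155·exp(−0.03466·7) = 121.611 mg/L
Dose 2 (290 mg at t=2 h): 290·exp(−0.03466·5) = 243.860 mg/L
Dose 3 (65 mg at t=4 h): 65·exp(−0.03466·3) = 58.581 mg/L
Dose 4 (350 mg at t=6 h): 350·exp(−0.03466·1) = 338.078 mg/L
C(7) = 121.611 + 243.860 + 58.581 + 338.078 = 762.129 mg/L

762.129 mg/L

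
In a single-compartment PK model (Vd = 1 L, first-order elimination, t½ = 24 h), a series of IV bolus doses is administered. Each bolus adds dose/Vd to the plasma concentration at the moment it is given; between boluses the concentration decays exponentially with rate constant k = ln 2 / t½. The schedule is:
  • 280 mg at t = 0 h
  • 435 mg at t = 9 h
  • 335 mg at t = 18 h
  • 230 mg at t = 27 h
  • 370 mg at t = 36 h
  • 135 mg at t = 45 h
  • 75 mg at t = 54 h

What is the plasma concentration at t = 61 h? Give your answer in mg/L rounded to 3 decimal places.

k = ln 2 / 24 = 0.02888 per h
Dose 1 (280 mg at t=0 h): 280·exp(−0.02888·61) = 48.088 mg/L
Dose 2 (435 mg at t=9 h): 435·exp(−0.02888·52) = 96.885 mg/L
Dose 3 (335 mg at t=18 h): 335·exp(−0.02888·43) = 96.761 mg/L
Dose 4 (230 mg at t=27 h): 230·exp(−0.02888·34) = 86.153 mg/L
Dose 5 (370 mg at t=36 h): 370·exp(−0.02888·25) = 179.733 mg/L
Dose 6 (135 mg at t=45 h): 135·exp(−0.02888·16) = 85.045 mg/L
Dose 7 (75 mg at t=54 h): 75·exp(−0.02888·7) = 61.272 mg/L
C(61) = 48.088 + 96.885 + 96.761 + 86.153 + 179.733 + 85.045 + 61.272 = 653.937 mg/L

653.937 mg/L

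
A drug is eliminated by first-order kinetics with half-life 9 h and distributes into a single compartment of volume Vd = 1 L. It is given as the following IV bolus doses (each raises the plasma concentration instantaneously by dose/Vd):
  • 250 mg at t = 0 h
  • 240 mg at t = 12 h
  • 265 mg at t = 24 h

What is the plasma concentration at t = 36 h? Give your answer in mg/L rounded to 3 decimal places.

k = ln 2 / 9 = 0.07702 per h
Dose 1 (250 mg at t=0 h): 250·exp(−0.07702·36) = 15.625 mg/L
Dose 2 (240 mg at t=12 h): 240·exp(−0.07702·24) = 37.798 mg/L
Dose 3 (265 mg at t=24 h): 265·exp(−0.07702·12) = 105.165 mg/L
C(36) = 15.625 + 37.798 + 105.165 = 158.588 mg/L

158.588 mg/L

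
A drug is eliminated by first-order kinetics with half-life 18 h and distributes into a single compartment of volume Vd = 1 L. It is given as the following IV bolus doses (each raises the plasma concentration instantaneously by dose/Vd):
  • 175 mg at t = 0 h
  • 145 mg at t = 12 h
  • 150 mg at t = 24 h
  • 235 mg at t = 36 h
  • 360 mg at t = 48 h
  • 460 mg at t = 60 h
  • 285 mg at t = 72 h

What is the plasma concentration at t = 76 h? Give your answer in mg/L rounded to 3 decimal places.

k = ln 2 / 18 = 0.03851 per h
Dose 1 (175 mg at t=0 h): 175·exp(−0.03851·76) = 9.376 mg/L
Dose 2 (145 mg at t=12 h): 145·exp(−0.03851·64) = 12.332 mg/L
Dose 3 (150 mg at t=24 h): 150·exp(−0.03851·52) = 20.251 mg/L
Dose 4 (235 mg at t=36 h): 235·exp(−0.03851·40) = 50.363 mg/L
Dose 5 (360 mg at t=48 h): 360·exp(−0.03851·28) = 122.471 mg/L
Dose 6 (460 mg at t=60 h): 460·exp(−0.03851·16) = 248.414 mg/L
Dose 7 (285 mg at t=72 h): 285·exp(−0.03851·4) = 244.315 mg/L
C(76) = 9.376 + 12.332 + 20.251 + 50.363 + 122.471 + 248.414 + 244.315 = 707.522 mg/L

707.522 mg/L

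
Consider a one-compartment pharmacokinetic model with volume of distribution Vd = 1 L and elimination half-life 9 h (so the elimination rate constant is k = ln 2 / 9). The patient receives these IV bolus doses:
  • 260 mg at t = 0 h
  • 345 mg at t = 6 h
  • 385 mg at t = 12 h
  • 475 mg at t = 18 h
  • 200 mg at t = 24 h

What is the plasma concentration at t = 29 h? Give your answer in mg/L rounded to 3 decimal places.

530.175 mg/L

k = ln 2 / 9 = 0.07702 per h
Dose 1 (260 mg at t=0 h): 260·exp(−0.07702·29) = 27.860 mg/L
Dose 2 (345 mg at t=6 h): 345·exp(−0.07702·23) = 58.684 mg/L
Dose 3 (385 mg at t=12 h): 385·exp(−0.07702·17) = 103.956 mg/L
Dose 4 (475 mg at t=18 h): 475·exp(−0.07702·11) = 203.595 mg/L
Dose 5 (200 mg at t=24 h): 200·exp(−0.07702·5) = 136.079 mg/L
C(29) = 27.860 + 58.684 + 103.956 + 203.595 + 136.079 = 530.175 mg/L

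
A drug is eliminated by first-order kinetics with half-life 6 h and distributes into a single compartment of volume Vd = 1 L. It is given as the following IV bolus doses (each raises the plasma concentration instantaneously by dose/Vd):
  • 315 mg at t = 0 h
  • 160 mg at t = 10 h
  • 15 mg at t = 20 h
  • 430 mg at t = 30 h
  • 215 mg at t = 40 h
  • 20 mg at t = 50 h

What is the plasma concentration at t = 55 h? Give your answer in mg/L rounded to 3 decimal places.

k = ln 2 / 6 = 0.11552 per h
Dose 1 (315 mg at t=0 h): 315·exp(−0.11552·55) = 0.548 mg/L
Dose 2 (160 mg at t=10 h): 160·exp(−0.11552·45) = 0.884 mg/L
Dose 3 (15 mg at t=20 h): 15·exp(−0.11552·35) = 0.263 mg/L
Dose 4 (430 mg at t=30 h): 430·exp(−0.11552·25) = 23.943 mg/L
Dose 5 (215 mg at t=40 h): 215·exp(−0.11552·15) = 38.007 mg/L
Dose 6 (20 mg at t=50 h): 20·exp(−0.11552·5) = 11.225 mg/L
C(55) = 0.548 + 0.884 + 0.263 + 23.943 + 38.007 + 11.225 = 74.870 mg/L

74.870 mg/L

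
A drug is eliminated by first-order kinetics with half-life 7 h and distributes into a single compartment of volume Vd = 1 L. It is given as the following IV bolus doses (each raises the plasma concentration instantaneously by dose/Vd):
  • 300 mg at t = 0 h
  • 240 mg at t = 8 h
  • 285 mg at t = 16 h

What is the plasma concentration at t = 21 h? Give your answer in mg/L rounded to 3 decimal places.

277.455 mg/L

k = ln 2 / 7 = 0.09902 per h
Dose 1 (300 mg at t=0 h): 300·exp(−0.09902·21) = 37.500 mg/L
Dose 2 (240 mg at t=8 h): 240·exp(−0.09902·13) = 66.245 mg/L
Dose 3 (285 mg at t=16 h): 285·exp(−0.09902·5) = 173.709 mg/L
C(21) = 37.500 + 66.245 + 173.709 = 277.455 mg/L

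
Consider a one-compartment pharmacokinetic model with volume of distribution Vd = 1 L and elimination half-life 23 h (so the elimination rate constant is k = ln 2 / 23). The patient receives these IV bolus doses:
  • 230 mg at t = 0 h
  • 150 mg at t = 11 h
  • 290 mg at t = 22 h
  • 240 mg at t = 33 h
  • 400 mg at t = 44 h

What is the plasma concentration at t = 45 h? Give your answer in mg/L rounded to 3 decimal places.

k = ln 2 / 23 = 0.03014 per h
Dose 1 (230 mg at t=0 h): 230·exp(−0.03014·45) = 59.259 mg/L
Dose 2 (150 mg at t=11 h): 150·exp(−0.03014·34) = 53.838 mg/L
Dose 3 (290 mg at t=22 h): 290·exp(−0.03014·23) = 145.000 mg/L
Dose 4 (240 mg at t=33 h): 240·exp(−0.03014·12) = 167.168 mg/L
Dose 5 (400 mg at t=44 h): 400·exp(−0.03014·1) = 388.125 mg/L
C(45) = 59.259 + 53.838 + 145.000 + 167.168 + 388.125 = 813.390 mg/L

813.390 mg/L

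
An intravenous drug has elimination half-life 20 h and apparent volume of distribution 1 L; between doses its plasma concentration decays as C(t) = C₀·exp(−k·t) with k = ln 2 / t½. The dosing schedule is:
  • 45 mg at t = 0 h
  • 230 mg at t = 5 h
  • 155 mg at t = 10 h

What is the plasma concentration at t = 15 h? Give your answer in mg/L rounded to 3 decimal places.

319.731 mg/L

k = ln 2 / 20 = 0.03466 per h
Dose 1 (45 mg at t=0 h): 45·exp(−0.03466·15) = 26.757 mg/L
Dose 2 (230 mg at t=5 h): 230·exp(−0.03466·10) = 162.635 mg/L
Dose 3 (155 mg at t=10 h): 155·exp(−0.03466·5) = 130.339 mg/L
C(15) = 26.757 + 162.635 + 130.339 = 319.731 mg/L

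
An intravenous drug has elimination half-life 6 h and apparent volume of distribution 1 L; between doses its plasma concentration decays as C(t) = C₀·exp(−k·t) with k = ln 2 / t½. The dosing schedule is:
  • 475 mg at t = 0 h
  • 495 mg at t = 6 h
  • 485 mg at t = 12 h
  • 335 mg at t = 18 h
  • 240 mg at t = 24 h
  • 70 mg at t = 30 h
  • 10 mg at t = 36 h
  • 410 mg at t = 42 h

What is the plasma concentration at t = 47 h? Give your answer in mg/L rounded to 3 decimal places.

286.250 mg/L

k = ln 2 / 6 = 0.11552 per h
Dose 1 (475 mg at t=0 h): 475·exp(−0.11552·47) = 2.083 mg/L
Dose 2 (495 mg at t=6 h): 495·exp(−0.11552·41) = 4.341 mg/L
Dose 3 (485 mg at t=12 h): 485·exp(−0.11552·35) = 8.506 mg/L
Dose 4 (335 mg at t=18 h): 335·exp(−0.11552·29) = 11.751 mg/L
Dose 5 (240 mg at t=24 h): 240·exp(−0.11552·23) = 16.837 mg/L
Dose 6 (70 mg at t=30 h): 70·exp(−0.11552·17) = 9.822 mg/L
Dose 7 (10 mg at t=36 h): 10·exp(−0.11552·11) = 2.806 mg/L
Dose 8 (410 mg at t=42 h): 410·exp(−0.11552·5) = 230.105 mg/L
C(47) = 2.083 + 4.341 + 8.506 + 11.751 + 16.837 + 9.822 + 2.806 + 230.105 = 286.250 mg/L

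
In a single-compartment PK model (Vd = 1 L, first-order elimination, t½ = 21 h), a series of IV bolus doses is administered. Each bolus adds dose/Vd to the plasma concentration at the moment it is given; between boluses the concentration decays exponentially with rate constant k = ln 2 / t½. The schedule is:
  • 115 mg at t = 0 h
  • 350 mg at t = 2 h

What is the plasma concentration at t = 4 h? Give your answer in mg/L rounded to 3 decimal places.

k = ln 2 / 21 = 0.03301 per h
Dose 1 (115 mg at t=0 h): 115·exp(−0.03301·4) = 100.776 mg/L
Dose 2 (350 mg at t=2 h): 350·exp(−0.03301·2) = 327.641 mg/L
C(4) = 100.776 + 327.641 = 428.418 mg/L

428.418 mg/L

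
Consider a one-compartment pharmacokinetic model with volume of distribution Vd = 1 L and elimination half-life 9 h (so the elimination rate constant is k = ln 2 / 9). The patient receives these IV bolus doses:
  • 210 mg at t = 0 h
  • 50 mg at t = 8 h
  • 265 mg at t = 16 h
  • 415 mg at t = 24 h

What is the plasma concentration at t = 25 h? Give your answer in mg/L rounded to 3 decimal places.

k = ln 2 / 9 = 0.07702 per h
Dose 1 (210 mg at t=0 h): 210·exp(−0.07702·25) = 30.621 mg/L
Dose 2 (50 mg at t=8 h): 50·exp(−0.07702·17) = 13.501 mg/L
Dose 3 (265 mg at t=16 h): 265·exp(−0.07702·9) = 132.500 mg/L
Dose 4 (415 mg at t=24 h): 415·exp(−0.07702·1) = 384.238 mg/L
C(25) = 30.621 + 13.501 + 132.500 + 384.238 = 560.860 mg/L

560.860 mg/L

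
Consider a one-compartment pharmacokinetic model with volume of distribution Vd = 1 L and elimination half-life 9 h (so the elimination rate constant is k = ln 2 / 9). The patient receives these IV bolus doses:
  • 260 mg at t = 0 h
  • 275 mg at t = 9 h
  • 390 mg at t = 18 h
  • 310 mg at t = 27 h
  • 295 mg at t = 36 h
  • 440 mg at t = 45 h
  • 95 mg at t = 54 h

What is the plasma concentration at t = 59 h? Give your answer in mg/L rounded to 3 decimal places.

316.065 mg/L

k = ln 2 / 9 = 0.07702 per h
Dose 1 (260 mg at t=0 h): 260·exp(−0.07702·59) = 2.764 mg/L
Dose 2 (275 mg at t=9 h): 275·exp(−0.07702·50) = 5.847 mg/L
Dose 3 (390 mg at t=18 h): 390·exp(−0.07702·41) = 16.585 mg/L
Dose 4 (310 mg at t=27 h): 310·exp(−0.07702·32) = 26.365 mg/L
Dose 5 (295 mg at t=36 h): 295·exp(−0.07702·23) = 50.179 mg/L
Dose 6 (440 mg at t=45 h): 440·exp(−0.07702·14) = 149.687 mg/L
Dose 7 (95 mg at t=54 h): 95·exp(−0.07702·5) = 64.638 mg/L
C(59) = 2.764 + 5.847 + 16.585 + 26.365 + 50.179 + 149.687 + 64.638 = 316.065 mg/L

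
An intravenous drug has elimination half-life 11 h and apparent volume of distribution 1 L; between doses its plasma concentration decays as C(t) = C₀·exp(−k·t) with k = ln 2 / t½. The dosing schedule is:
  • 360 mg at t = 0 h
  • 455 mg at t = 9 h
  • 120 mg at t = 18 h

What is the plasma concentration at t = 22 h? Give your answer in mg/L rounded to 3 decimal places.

383.826 mg/L

k = ln 2 / 11 = 0.06301 per h
Dose 1 (360 mg at t=0 h): 360·exp(−0.06301·22) = 90.000 mg/L
Dose 2 (455 mg at t=9 h): 455·exp(−0.06301·13) = 200.562 mg/L
Dose 3 (120 mg at t=18 h): 120·exp(−0.06301·4) = 93.264 mg/L
C(22) = 90.000 + 200.562 + 93.264 = 383.826 mg/L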